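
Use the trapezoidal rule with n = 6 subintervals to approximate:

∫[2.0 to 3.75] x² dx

f(x) = x²
a = 2.0, b = 3.75, n = 6
h = (b - a)/n = 0.291667

Trapezoidal rule: (h/2)[f(x₀) + 2f(x₁) + 2f(x₂) + ... + f(xₙ)]

x_0 = 2.0000, f(x_0) = 4.000000, coefficient = 1
x_1 = 2.2917, f(x_1) = 5.251736, coefficient = 2
x_2 = 2.5833, f(x_2) = 6.673611, coefficient = 2
x_3 = 2.8750, f(x_3) = 8.265625, coefficient = 2
x_4 = 3.1667, f(x_4) = 10.027778, coefficient = 2
x_5 = 3.4583, f(x_5) = 11.960069, coefficient = 2
x_6 = 3.7500, f(x_6) = 14.062500, coefficient = 1

I ≈ (0.291667/2) × 102.420139 = 14.936270
Exact value: 14.911458
Error: 0.024812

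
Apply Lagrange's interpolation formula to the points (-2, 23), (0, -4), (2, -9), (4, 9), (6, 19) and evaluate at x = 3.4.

Lagrange interpolation formula:
P(x) = Σ yᵢ × Lᵢ(x)
where Lᵢ(x) = Π_{j≠i} (x - xⱼ)/(xᵢ - xⱼ)

L_0(3.4) = (3.4 - 0)/(-2 - 0) × (3.4 - 2)/(-2 - 2) × (3.4 - 4)/(-2 - 4) × (3.4 - 6)/(-2 - 6) = 0.019338
L_1(3.4) = (3.4 - (-2))/(0 - (-2)) × (3.4 - 2)/(0 - 2) × (3.4 - 4)/(0 - 4) × (3.4 - 6)/(0 - 6) = -0.122850
L_2(3.4) = (3.4 - (-2))/(2 - (-2)) × (3.4 - 0)/(2 - 0) × (3.4 - 4)/(2 - 4) × (3.4 - 6)/(2 - 6) = 0.447525
L_3(3.4) = (3.4 - (-2))/(4 - (-2)) × (3.4 - 0)/(4 - 0) × (3.4 - 2)/(4 - 2) × (3.4 - 6)/(4 - 6) = 0.696150
L_4(3.4) = (3.4 - (-2))/(6 - (-2)) × (3.4 - 0)/(6 - 0) × (3.4 - 2)/(6 - 2) × (3.4 - 4)/(6 - 4) = -0.040163

P(3.4) = 23×L_0(3.4) + (-4)×L_1(3.4) + (-9)×L_2(3.4) + 9×L_3(3.4) + 19×L_4(3.4)
P(3.4) = 2.410700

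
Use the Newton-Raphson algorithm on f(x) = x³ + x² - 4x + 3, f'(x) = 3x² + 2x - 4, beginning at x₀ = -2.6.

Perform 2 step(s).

f(x) = x³ + x² - 4x + 3
f'(x) = 3x² + 2x - 4
x₀ = -2.6

Newton-Raphson formula: x_{n+1} = x_n - f(x_n)/f'(x_n)

Iteration 1:
  f(-2.600000) = 2.584000
  f'(-2.600000) = 11.080000
  x_1 = -2.600000 - 2.584000/11.080000 = -2.833213
Iteration 2:
  f(-2.833213) = -0.382525
  f'(-2.833213) = 14.414862
  x_2 = -2.833213 - (-0.382525)/14.414862 = -2.806676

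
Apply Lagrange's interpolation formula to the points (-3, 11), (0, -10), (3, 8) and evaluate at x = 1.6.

Lagrange interpolation formula:
P(x) = Σ yᵢ × Lᵢ(x)
where Lᵢ(x) = Π_{j≠i} (x - xⱼ)/(xᵢ - xⱼ)

L_0(1.6) = (1.6 - 0)/(-3 - 0) × (1.6 - 3)/(-3 - 3) = -0.124444
L_1(1.6) = (1.6 - (-3))/(0 - (-3)) × (1.6 - 3)/(0 - 3) = 0.715556
L_2(1.6) = (1.6 - (-3))/(3 - (-3)) × (1.6 - 0)/(3 - 0) = 0.408889

P(1.6) = 11×L_0(1.6) + (-10)×L_1(1.6) + 8×L_2(1.6)
P(1.6) = -5.253333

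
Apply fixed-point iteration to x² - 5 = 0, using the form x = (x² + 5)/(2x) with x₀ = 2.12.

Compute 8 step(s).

Equation: x² - 5 = 0
Fixed-point form: x = (x² + 5)/(2x)
x₀ = 2.12

x_1 = g(2.120000) = 2.239245
x_2 = g(2.239245) = 2.236070
x_3 = g(2.236070) = 2.236068
x_4 = g(2.236068) = 2.236068
x_5 = g(2.236068) = 2.236068
x_6 = g(2.236068) = 2.236068
x_7 = g(2.236068) = 2.236068
x_8 = g(2.236068) = 2.236068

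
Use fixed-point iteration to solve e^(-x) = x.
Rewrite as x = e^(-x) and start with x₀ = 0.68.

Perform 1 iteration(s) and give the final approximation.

Equation: e^(-x) = x
Fixed-point form: x = e^(-x)
x₀ = 0.68

x_1 = g(0.680000) = 0.506617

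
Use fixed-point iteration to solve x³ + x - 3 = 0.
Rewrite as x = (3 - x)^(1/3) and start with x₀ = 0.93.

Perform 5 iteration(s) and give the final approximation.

Equation: x³ + x - 3 = 0
Fixed-point form: x = (3 - x)^(1/3)
x₀ = 0.93

x_1 = g(0.930000) = 1.274452
x_2 = g(1.274452) = 1.199432
x_3 = g(1.199432) = 1.216568
x_4 = g(1.216568) = 1.212697
x_5 = g(1.212697) = 1.213574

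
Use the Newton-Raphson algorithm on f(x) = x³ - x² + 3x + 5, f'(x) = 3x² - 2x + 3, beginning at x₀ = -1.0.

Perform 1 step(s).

f(x) = x³ - x² + 3x + 5
f'(x) = 3x² - 2x + 3
x₀ = -1.0

Newton-Raphson formula: x_{n+1} = x_n - f(x_n)/f'(x_n)

Iteration 1:
  f(-1.000000) = 0.000000
  f'(-1.000000) = 8.000000
  x_1 = -1.000000 - 0.000000/8.000000 = -1.000000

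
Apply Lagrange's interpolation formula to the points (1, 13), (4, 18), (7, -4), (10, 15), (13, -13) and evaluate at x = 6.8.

Lagrange interpolation formula:
P(x) = Σ yᵢ × Lᵢ(x)
where Lᵢ(x) = Π_{j≠i} (x - xⱼ)/(xᵢ - xⱼ)

L_0(6.8) = (6.8 - 4)/(1 - 4) × (6.8 - 7)/(1 - 7) × (6.8 - 10)/(1 - 10) × (6.8 - 13)/(1 - 13) = -0.005715
L_1(6.8) = (6.8 - 1)/(4 - 1) × (6.8 - 7)/(4 - 7) × (6.8 - 10)/(4 - 10) × (6.8 - 13)/(4 - 13) = 0.047355
L_2(6.8) = (6.8 - 1)/(7 - 1) × (6.8 - 4)/(7 - 4) × (6.8 - 10)/(7 - 10) × (6.8 - 13)/(7 - 13) = 0.994449
L_3(6.8) = (6.8 - 1)/(10 - 1) × (6.8 - 4)/(10 - 4) × (6.8 - 7)/(10 - 7) × (6.8 - 13)/(10 - 13) = -0.041435
L_4(6.8) = (6.8 - 1)/(13 - 1) × (6.8 - 4)/(13 - 4) × (6.8 - 7)/(13 - 7) × (6.8 - 10)/(13 - 10) = 0.005347

P(6.8) = 13×L_0(6.8) + 18×L_1(6.8) + (-4)×L_2(6.8) + 15×L_3(6.8) + (-13)×L_4(6.8)
P(6.8) = -3.890746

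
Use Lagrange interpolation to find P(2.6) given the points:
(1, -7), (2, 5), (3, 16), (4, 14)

Lagrange interpolation formula:
P(x) = Σ yᵢ × Lᵢ(x)
where Lᵢ(x) = Π_{j≠i} (x - xⱼ)/(xᵢ - xⱼ)

L_0(2.6) = (2.6 - 2)/(1 - 2) × (2.6 - 3)/(1 - 3) × (2.6 - 4)/(1 - 4) = -0.056000
L_1(2.6) = (2.6 - 1)/(2 - 1) × (2.6 - 3)/(2 - 3) × (2.6 - 4)/(2 - 4) = 0.448000
L_2(2.6) = (2.6 - 1)/(3 - 1) × (2.6 - 2)/(3 - 2) × (2.6 - 4)/(3 - 4) = 0.672000
L_3(2.6) = (2.6 - 1)/(4 - 1) × (2.6 - 2)/(4 - 2) × (2.6 - 3)/(4 - 3) = -0.064000

P(2.6) = (-7)×L_0(2.6) + 5×L_1(2.6) + 16×L_2(2.6) + 14×L_3(2.6)
P(2.6) = 12.488000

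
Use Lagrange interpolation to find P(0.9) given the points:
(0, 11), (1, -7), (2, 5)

Lagrange interpolation formula:
P(x) = Σ yᵢ × Lᵢ(x)
where Lᵢ(x) = Π_{j≠i} (x - xⱼ)/(xᵢ - xⱼ)

L_0(0.9) = (0.9 - 1)/(0 - 1) × (0.9 - 2)/(0 - 2) = 0.055000
L_1(0.9) = (0.9 - 0)/(1 - 0) × (0.9 - 2)/(1 - 2) = 0.990000
L_2(0.9) = (0.9 - 0)/(2 - 0) × (0.9 - 1)/(2 - 1) = -0.045000

P(0.9) = 11×L_0(0.9) + (-7)×L_1(0.9) + 5×L_2(0.9)
P(0.9) = -6.550000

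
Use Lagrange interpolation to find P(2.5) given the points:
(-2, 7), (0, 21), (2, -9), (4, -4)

Lagrange interpolation formula:
P(x) = Σ yᵢ × Lᵢ(x)
where Lᵢ(x) = Π_{j≠i} (x - xⱼ)/(xᵢ - xⱼ)

L_0(2.5) = (2.5 - 0)/(-2 - 0) × (2.5 - 2)/(-2 - 2) × (2.5 - 4)/(-2 - 4) = 0.039062
L_1(2.5) = (2.5 - (-2))/(0 - (-2)) × (2.5 - 2)/(0 - 2) × (2.5 - 4)/(0 - 4) = -0.210938
L_2(2.5) = (2.5 - (-2))/(2 - (-2)) × (2.5 - 0)/(2 - 0) × (2.5 - 4)/(2 - 4) = 1.054688
L_3(2.5) = (2.5 - (-2))/(4 - (-2)) × (2.5 - 0)/(4 - 0) × (2.5 - 2)/(4 - 2) = 0.117188

P(2.5) = 7×L_0(2.5) + 21×L_1(2.5) + (-9)×L_2(2.5) + (-4)×L_3(2.5)
P(2.5) = -14.117188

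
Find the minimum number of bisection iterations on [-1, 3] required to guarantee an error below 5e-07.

We need (b-a)/2^n ≤ 5e-07
(3 - (-1))/2^n ≤ 5e-07
4/2^n ≤ 5e-07
2^n ≥ 8000000
n ≥ log₂(8000000) = 22.93
n ≥ 23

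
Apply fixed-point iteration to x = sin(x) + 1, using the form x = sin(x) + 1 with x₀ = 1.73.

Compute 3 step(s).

Equation: x = sin(x) + 1
Fixed-point form: x = sin(x) + 1
x₀ = 1.73

x_1 = g(1.730000) = 1.987354
x_2 = g(1.987354) = 1.914487
x_3 = g(1.914487) = 1.941517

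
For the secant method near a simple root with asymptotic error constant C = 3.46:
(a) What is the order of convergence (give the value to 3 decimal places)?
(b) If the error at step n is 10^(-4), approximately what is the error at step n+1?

(a) Secant method has superlinear convergence with order φ = (1+√5)/2 ≈ 1.618.
    This means |e_{n+1}| ≈ C|e_n|^1.618.

(b) With |e_n| = 10^(-4) and C = 3.46:
    |e_{n+1}| ≈ 3.46 × (10^(-4))^1.618 = 3.46 × 10^(-6.47)

(a) ≈ 1.618 (golden ratio); (b) |e_{n+1}| ≈ 1.167e-06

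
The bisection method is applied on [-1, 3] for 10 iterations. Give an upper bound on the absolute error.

Bisection error bound: |error| ≤ (b-a)/2^n
|error| ≤ (3 - (-1))/2^10 = 4/2^10
|error| ≤ 0.0039062500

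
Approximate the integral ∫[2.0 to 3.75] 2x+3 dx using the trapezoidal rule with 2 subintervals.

f(x) = 2x+3
a = 2.0, b = 3.75, n = 2
h = (b - a)/n = 0.875000

Trapezoidal rule: (h/2)[f(x₀) + 2f(x₁) + 2f(x₂) + ... + f(xₙ)]

x_0 = 2.0000, f(x_0) = 7.000000, coefficient = 1
x_1 = 2.8750, f(x_1) = 8.750000, coefficient = 2
x_2 = 3.7500, f(x_2) = 10.500000, coefficient = 1

I ≈ (0.875000/2) × 35.000000 = 15.312500
Exact value: 15.312500
Error: 0.000000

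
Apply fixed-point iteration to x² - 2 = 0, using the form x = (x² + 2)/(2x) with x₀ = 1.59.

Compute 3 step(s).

Equation: x² - 2 = 0
Fixed-point form: x = (x² + 2)/(2x)
x₀ = 1.59

x_1 = g(1.590000) = 1.423931
x_2 = g(1.423931) = 1.414247
x_3 = g(1.414247) = 1.414214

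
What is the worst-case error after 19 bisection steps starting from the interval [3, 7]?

Bisection error bound: |error| ≤ (b-a)/2^n
|error| ≤ (7 - 3)/2^19 = 4/2^19
|error| ≤ 0.0000076294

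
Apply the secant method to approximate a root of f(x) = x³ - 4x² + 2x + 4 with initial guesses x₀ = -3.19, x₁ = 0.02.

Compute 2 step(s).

f(x) = x³ - 4x² + 2x + 4
x₀ = -3.19, x₁ = 0.02

Secant formula: x_{n+1} = x_n - f(x_n)(x_n - x_{n-1})/(f(x_n) - f(x_{n-1}))

Iteration 1:
  f(-3.190000) = -75.546159
  f(0.020000) = 4.038408
  x_2 = 0.020000 - 4.038408×(0.020000 - (-3.190000))/(4.038408 - (-75.546159))
       = -0.142887
Iteration 2:
  f(0.020000) = 4.038408
  f(-0.142887) = 3.629642
  x_3 = -0.142887 - 3.629642×(-0.142887 - 0.020000)/(3.629642 - 4.038408)
       = -1.589244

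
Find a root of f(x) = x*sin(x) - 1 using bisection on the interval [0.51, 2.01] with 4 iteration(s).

f(x) = x*sin(x) - 1
Initial interval: [0.51, 2.01]

Iteration 1:
  c_1 = (0.510000 + 2.010000)/2 = 1.260000
  f(c_1) = f(1.260000) = 0.199634
  f(a) × f(c) < 0, new interval: [0.510000, 1.260000]
Iteration 2:
  c_2 = (0.510000 + 1.260000)/2 = 0.885000
  f(c_2) = f(0.885000) = -0.315085
  f(a) × f(c) ≥ 0, new interval: [0.885000, 1.260000]
Iteration 3:
  c_3 = (0.885000 + 1.260000)/2 = 1.072500
  f(c_3) = f(1.072500) = -0.057918
  f(a) × f(c) ≥ 0, new interval: [1.072500, 1.260000]
Iteration 4:
  c_4 = (1.072500 + 1.260000)/2 = 1.166250
  f(c_4) = f(1.166250) = 0.072112
  f(a) × f(c) < 0, new interval: [1.072500, 1.166250]

After 4 iteration(s), the approximation is c_4 = 1.166250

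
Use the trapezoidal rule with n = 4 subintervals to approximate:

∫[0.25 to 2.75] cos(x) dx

f(x) = cos(x)
a = 0.25, b = 2.75, n = 4
h = (b - a)/n = 0.625000

Trapezoidal rule: (h/2)[f(x₀) + 2f(x₁) + 2f(x₂) + ... + f(xₙ)]

x_0 = 0.2500, f(x_0) = 0.968912, coefficient = 1
x_1 = 0.8750, f(x_1) = 0.640997, coefficient = 2
x_2 = 1.5000, f(x_2) = 0.070737, coefficient = 2
x_3 = 2.1250, f(x_3) = -0.526266, coefficient = 2
x_4 = 2.7500, f(x_4) = -0.924302, coefficient = 1

I ≈ (0.625000/2) × 0.415545 = 0.129858
Exact value: 0.134257
Error: 0.004399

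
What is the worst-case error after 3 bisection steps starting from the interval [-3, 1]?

Bisection error bound: |error| ≤ (b-a)/2^n
|error| ≤ (1 - (-3))/2^3 = 4/2^3
|error| ≤ 0.5000000000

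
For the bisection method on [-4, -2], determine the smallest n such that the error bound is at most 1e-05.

We need (b-a)/2^n ≤ 1e-05
(-2 - (-4))/2^n ≤ 1e-05
2/2^n ≤ 1e-05
2^n ≥ 200000
n ≥ log₂(200000) = 17.61
n ≥ 18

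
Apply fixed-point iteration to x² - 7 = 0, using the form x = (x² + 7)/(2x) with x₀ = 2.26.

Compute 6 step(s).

Equation: x² - 7 = 0
Fixed-point form: x = (x² + 7)/(2x)
x₀ = 2.26

x_1 = g(2.260000) = 2.678673
x_2 = g(2.678673) = 2.645954
x_3 = g(2.645954) = 2.645751
x_4 = g(2.645751) = 2.645751
x_5 = g(2.645751) = 2.645751
x_6 = g(2.645751) = 2.645751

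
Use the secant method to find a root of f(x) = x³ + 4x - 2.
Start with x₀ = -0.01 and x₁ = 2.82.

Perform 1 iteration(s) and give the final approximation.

f(x) = x³ + 4x - 2
x₀ = -0.01, x₁ = 2.82

Secant formula: x_{n+1} = x_n - f(x_n)(x_n - x_{n-1})/(f(x_n) - f(x_{n-1}))

Iteration 1:
  f(-0.010000) = -2.040001
  f(2.820000) = 31.705768
  x_2 = 2.820000 - 31.705768×(2.820000 - (-0.010000))/(31.705768 - (-2.040001))
       = 0.161079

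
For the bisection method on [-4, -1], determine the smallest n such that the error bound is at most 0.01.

We need (b-a)/2^n ≤ 0.01
(-1 - (-4))/2^n ≤ 0.01
3/2^n ≤ 0.01
2^n ≥ 300
n ≥ log₂(300) = 8.23
n ≥ 9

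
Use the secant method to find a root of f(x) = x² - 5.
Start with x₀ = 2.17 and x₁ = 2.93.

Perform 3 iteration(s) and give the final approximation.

f(x) = x² - 5
x₀ = 2.17, x₁ = 2.93

Secant formula: x_{n+1} = x_n - f(x_n)(x_n - x_{n-1})/(f(x_n) - f(x_{n-1}))

Iteration 1:
  f(2.170000) = -0.291100
  f(2.930000) = 3.584900
  x_2 = 2.930000 - 3.584900×(2.930000 - 2.170000)/(3.584900 - (-0.291100))
       = 2.227078
Iteration 2:
  f(2.930000) = 3.584900
  f(2.227078) = -0.040122
  x_3 = 2.227078 - (-0.040122)×(2.227078 - 2.930000)/(-0.040122 - 3.584900)
       = 2.234858
Iteration 3:
  f(2.227078) = -0.040122
  f(2.234858) = -0.005408
  x_4 = 2.234858 - (-0.005408)×(2.234858 - 2.227078)/(-0.005408 - (-0.040122))
       = 2.236070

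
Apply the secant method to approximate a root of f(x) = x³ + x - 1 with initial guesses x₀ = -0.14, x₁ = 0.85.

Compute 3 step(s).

f(x) = x³ + x - 1
x₀ = -0.14, x₁ = 0.85

Secant formula: x_{n+1} = x_n - f(x_n)(x_n - x_{n-1})/(f(x_n) - f(x_{n-1}))

Iteration 1:
  f(-0.140000) = -1.142744
  f(0.850000) = 0.464125
  x_2 = 0.850000 - 0.464125×(0.850000 - (-0.140000))/(0.464125 - (-1.142744))
       = 0.564050
Iteration 2:
  f(0.850000) = 0.464125
  f(0.564050) = -0.256496
  x_3 = 0.564050 - (-0.256496)×(0.564050 - 0.850000)/(-0.256496 - 0.464125)
       = 0.665830
Iteration 3:
  f(0.564050) = -0.256496
  f(0.665830) = -0.038987
  x_4 = 0.665830 - (-0.038987)×(0.665830 - 0.564050)/(-0.038987 - (-0.256496))
       = 0.684074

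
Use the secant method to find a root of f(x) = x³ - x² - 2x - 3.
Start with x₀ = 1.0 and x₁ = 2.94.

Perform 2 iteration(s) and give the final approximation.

f(x) = x³ - x² - 2x - 3
x₀ = 1.0, x₁ = 2.94

Secant formula: x_{n+1} = x_n - f(x_n)(x_n - x_{n-1})/(f(x_n) - f(x_{n-1}))

Iteration 1:
  f(1.000000) = -5.000000
  f(2.940000) = 7.888584
  x_2 = 2.940000 - 7.888584×(2.940000 - 1.000000)/(7.888584 - (-5.000000))
       = 1.752604
Iteration 2:
  f(2.940000) = 7.888584
  f(1.752604) = -4.193494
  x_3 = 1.752604 - (-4.193494)×(1.752604 - 2.940000)/(-4.193494 - 7.888584)
       = 2.164730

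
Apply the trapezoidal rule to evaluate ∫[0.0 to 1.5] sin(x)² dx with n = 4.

f(x) = sin(x)²
a = 0.0, b = 1.5, n = 4
h = (b - a)/n = 0.375000

Trapezoidal rule: (h/2)[f(x₀) + 2f(x₁) + 2f(x₂) + ... + f(xₙ)]

x_0 = 0.0000, f(x_0) = 0.000000, coefficient = 1
x_1 = 0.3750, f(x_1) = 0.134156, coefficient = 2
x_2 = 0.7500, f(x_2) = 0.464631, coefficient = 2
x_3 = 1.1250, f(x_3) = 0.814087, coefficient = 2
x_4 = 1.5000, f(x_4) = 0.994996, coefficient = 1

I ≈ (0.375000/2) × 3.820744 = 0.716389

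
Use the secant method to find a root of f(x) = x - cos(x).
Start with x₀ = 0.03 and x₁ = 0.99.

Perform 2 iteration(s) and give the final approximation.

f(x) = x - cos(x)
x₀ = 0.03, x₁ = 0.99

Secant formula: x_{n+1} = x_n - f(x_n)(x_n - x_{n-1})/(f(x_n) - f(x_{n-1}))

Iteration 1:
  f(0.030000) = -0.969550
  f(0.990000) = 0.441310
  x_2 = 0.990000 - 0.441310×(0.990000 - 0.030000)/(0.441310 - (-0.969550))
       = 0.689717
Iteration 2:
  f(0.990000) = 0.441310
  f(0.689717) = -0.081710
  x_3 = 0.689717 - (-0.081710)×(0.689717 - 0.990000)/(-0.081710 - 0.441310)
       = 0.736629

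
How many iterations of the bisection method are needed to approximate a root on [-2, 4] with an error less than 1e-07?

We need (b-a)/2^n ≤ 1e-07
(4 - (-2))/2^n ≤ 1e-07
6/2^n ≤ 1e-07
2^n ≥ 60000000
n ≥ log₂(60000000) = 25.84
n ≥ 26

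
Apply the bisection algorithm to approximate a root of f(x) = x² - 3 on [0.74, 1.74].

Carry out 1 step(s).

f(x) = x² - 3
Initial interval: [0.74, 1.74]

Iteration 1:
  c_1 = (0.740000 + 1.740000)/2 = 1.240000
  f(c_1) = f(1.240000) = -1.462400
  f(a) × f(c) ≥ 0, new interval: [1.240000, 1.740000]

After 1 iteration(s), the approximation is c_1 = 1.240000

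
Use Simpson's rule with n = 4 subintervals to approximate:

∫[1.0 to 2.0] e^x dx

f(x) = e^x
a = 1.0, b = 2.0, n = 4
h = (b - a)/n = 0.250000

Simpson's rule: (h/3)[f(x₀) + 4f(x₁) + 2f(x₂) + ... + f(xₙ)]

x_0 = 1.0000, f(x_0) = 2.718282, coefficient = 1
x_1 = 1.2500, f(x_1) = 3.490343, coefficient = 4
x_2 = 1.5000, f(x_2) = 4.481689, coefficient = 2
x_3 = 1.7500, f(x_3) = 5.754603, coefficient = 4
x_4 = 2.0000, f(x_4) = 7.389056, coefficient = 1

I ≈ (0.250000/3) × 56.050499 = 4.670875
Exact value: 4.670774
Error: 0.000101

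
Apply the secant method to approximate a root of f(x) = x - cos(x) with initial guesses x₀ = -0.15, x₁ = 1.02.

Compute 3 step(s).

f(x) = x - cos(x)
x₀ = -0.15, x₁ = 1.02

Secant formula: x_{n+1} = x_n - f(x_n)(x_n - x_{n-1})/(f(x_n) - f(x_{n-1}))

Iteration 1:
  f(-0.150000) = -1.138771
  f(1.020000) = 0.496634
  x_2 = 1.020000 - 0.496634×(1.020000 - (-0.150000))/(0.496634 - (-1.138771))
       = 0.664699
Iteration 2:
  f(1.020000) = 0.496634
  f(0.664699) = -0.122404
  x_3 = 0.664699 - (-0.122404)×(0.664699 - 1.020000)/(-0.122404 - 0.496634)
       = 0.734953
Iteration 3:
  f(0.664699) = -0.122404
  f(0.734953) = -0.006909
  x_4 = 0.734953 - (-0.006909)×(0.734953 - 0.664699)/(-0.006909 - (-0.122404))
       = 0.739156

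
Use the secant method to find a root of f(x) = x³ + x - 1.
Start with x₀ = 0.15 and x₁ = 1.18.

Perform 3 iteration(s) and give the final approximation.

f(x) = x³ + x - 1
x₀ = 0.15, x₁ = 1.18

Secant formula: x_{n+1} = x_n - f(x_n)(x_n - x_{n-1})/(f(x_n) - f(x_{n-1}))

Iteration 1:
  f(0.150000) = -0.846625
  f(1.180000) = 1.823032
  x_2 = 1.180000 - 1.823032×(1.180000 - 0.150000)/(1.823032 - (-0.846625))
       = 0.476643
Iteration 2:
  f(1.180000) = 1.823032
  f(0.476643) = -0.415070
  x_3 = 0.476643 - (-0.415070)×(0.476643 - 1.180000)/(-0.415070 - 1.823032)
       = 0.607085
Iteration 3:
  f(0.476643) = -0.415070
  f(0.607085) = -0.169173
  x_4 = 0.607085 - (-0.169173)×(0.607085 - 0.476643)/(-0.169173 - (-0.415070))
       = 0.696827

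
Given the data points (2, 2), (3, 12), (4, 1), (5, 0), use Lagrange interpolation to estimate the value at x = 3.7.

Lagrange interpolation formula:
P(x) = Σ yᵢ × Lᵢ(x)
where Lᵢ(x) = Π_{j≠i} (x - xⱼ)/(xᵢ - xⱼ)

L_0(3.7) = (3.7 - 3)/(2 - 3) × (3.7 - 4)/(2 - 4) × (3.7 - 5)/(2 - 5) = -0.045500
L_1(3.7) = (3.7 - 2)/(3 - 2) × (3.7 - 4)/(3 - 4) × (3.7 - 5)/(3 - 5) = 0.331500
L_2(3.7) = (3.7 - 2)/(4 - 2) × (3.7 - 3)/(4 - 3) × (3.7 - 5)/(4 - 5) = 0.773500
L_3(3.7) = (3.7 - 2)/(5 - 2) × (3.7 - 3)/(5 - 3) × (3.7 - 4)/(5 - 4) = -0.059500

P(3.7) = 2×L_0(3.7) + 12×L_1(3.7) + 1×L_2(3.7) + 0×L_3(3.7)
P(3.7) = 4.660500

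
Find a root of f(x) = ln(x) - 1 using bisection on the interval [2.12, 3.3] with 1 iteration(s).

f(x) = ln(x) - 1
Initial interval: [2.12, 3.3]

Iteration 1:
  c_1 = (2.120000 + 3.300000)/2 = 2.710000
  f(c_1) = f(2.710000) = -0.003051
  f(a) × f(c) ≥ 0, new interval: [2.710000, 3.300000]

After 1 iteration(s), the approximation is c_1 = 2.710000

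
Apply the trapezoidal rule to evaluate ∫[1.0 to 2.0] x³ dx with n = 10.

f(x) = x³
a = 1.0, b = 2.0, n = 10
h = (b - a)/n = 0.100000

Trapezoidal rule: (h/2)[f(x₀) + 2f(x₁) + 2f(x₂) + ... + f(xₙ)]

x_0 = 1.0000, f(x_0) = 1.000000, coefficient = 1
x_1 = 1.1000, f(x_1) = 1.331000, coefficient = 2
x_2 = 1.2000, f(x_2) = 1.728000, coefficient = 2
x_3 = 1.3000, f(x_3) = 2.197000, coefficient = 2
x_4 = 1.4000, f(x_4) = 2.744000, coefficient = 2
x_5 = 1.5000, f(x_5) = 3.375000, coefficient = 2
x_6 = 1.6000, f(x_6) = 4.096000, coefficient = 2
x_7 = 1.7000, f(x_7) = 4.913000, coefficient = 2
x_8 = 1.8000, f(x_8) = 5.832000, coefficient = 2
x_9 = 1.9000, f(x_9) = 6.859000, coefficient = 2
x_10 = 2.0000, f(x_10) = 8.000000, coefficient = 1

I ≈ (0.100000/2) × 75.150000 = 3.757500
Exact value: 3.750000
Error: 0.007500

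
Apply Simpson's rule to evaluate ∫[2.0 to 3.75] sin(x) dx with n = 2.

f(x) = sin(x)
a = 2.0, b = 3.75, n = 2
h = (b - a)/n = 0.875000

Simpson's rule: (h/3)[f(x₀) + 4f(x₁) + 2f(x₂) + ... + f(xₙ)]

x_0 = 2.0000, f(x_0) = 0.909297, coefficient = 1
x_1 = 2.8750, f(x_1) = 0.263446, coefficient = 4
x_2 = 3.7500, f(x_2) = -0.571561, coefficient = 1

I ≈ (0.875000/3) × 1.391520 = 0.405860
Exact value: 0.404413
Error: 0.001448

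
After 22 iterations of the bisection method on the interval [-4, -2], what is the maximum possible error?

Bisection error bound: |error| ≤ (b-a)/2^n
|error| ≤ (-2 - (-4))/2^22 = 2/2^22
|error| ≤ 0.0000004768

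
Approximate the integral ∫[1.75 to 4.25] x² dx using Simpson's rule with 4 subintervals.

f(x) = x²
a = 1.75, b = 4.25, n = 4
h = (b - a)/n = 0.625000

Simpson's rule: (h/3)[f(x₀) + 4f(x₁) + 2f(x₂) + ... + f(xₙ)]

x_0 = 1.7500, f(x_0) = 3.062500, coefficient = 1
x_1 = 2.3750, f(x_1) = 5.640625, coefficient = 4
x_2 = 3.0000, f(x_2) = 9.000000, coefficient = 2
x_3 = 3.6250, f(x_3) = 13.140625, coefficient = 4
x_4 = 4.2500, f(x_4) = 18.062500, coefficient = 1

I ≈ (0.625000/3) × 114.250000 = 23.802083
Exact value: 23.802083
Error: 0.000000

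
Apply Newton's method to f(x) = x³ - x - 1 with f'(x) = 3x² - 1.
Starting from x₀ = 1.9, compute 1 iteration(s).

f(x) = x³ - x - 1
f'(x) = 3x² - 1
x₀ = 1.9

Newton-Raphson formula: x_{n+1} = x_n - f(x_n)/f'(x_n)

Iteration 1:
  f(1.900000) = 3.959000
  f'(1.900000) = 9.830000
  x_1 = 1.900000 - 3.959000/9.830000 = 1.497253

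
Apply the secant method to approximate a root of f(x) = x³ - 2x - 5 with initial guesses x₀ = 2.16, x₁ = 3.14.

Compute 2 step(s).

f(x) = x³ - 2x - 5
x₀ = 2.16, x₁ = 3.14

Secant formula: x_{n+1} = x_n - f(x_n)(x_n - x_{n-1})/(f(x_n) - f(x_{n-1}))

Iteration 1:
  f(2.160000) = 0.757696
  f(3.140000) = 19.679144
  x_2 = 3.140000 - 19.679144×(3.140000 - 2.160000)/(19.679144 - 0.757696)
       = 2.120757
Iteration 2:
  f(3.140000) = 19.679144
  f(2.120757) = 0.296820
  x_3 = 2.120757 - 0.296820×(2.120757 - 3.140000)/(0.296820 - 19.679144)
       = 2.105148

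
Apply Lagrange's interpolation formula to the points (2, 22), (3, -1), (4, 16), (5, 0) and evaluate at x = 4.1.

Lagrange interpolation formula:
P(x) = Σ yᵢ × Lᵢ(x)
where Lᵢ(x) = Π_{j≠i} (x - xⱼ)/(xᵢ - xⱼ)

L_0(4.1) = (4.1 - 3)/(2 - 3) × (4.1 - 4)/(2 - 4) × (4.1 - 5)/(2 - 5) = 0.016500
L_1(4.1) = (4.1 - 2)/(3 - 2) × (4.1 - 4)/(3 - 4) × (4.1 - 5)/(3 - 5) = -0.094500
L_2(4.1) = (4.1 - 2)/(4 - 2) × (4.1 - 3)/(4 - 3) × (4.1 - 5)/(4 - 5) = 1.039500
L_3(4.1) = (4.1 - 2)/(5 - 2) × (4.1 - 3)/(5 - 3) × (4.1 - 4)/(5 - 4) = 0.038500

P(4.1) = 22×L_0(4.1) + (-1)×L_1(4.1) + 16×L_2(4.1) + 0×L_3(4.1)
P(4.1) = 17.089500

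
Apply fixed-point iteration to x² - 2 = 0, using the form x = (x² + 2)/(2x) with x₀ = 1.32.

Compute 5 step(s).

Equation: x² - 2 = 0
Fixed-point form: x = (x² + 2)/(2x)
x₀ = 1.32

x_1 = g(1.320000) = 1.417576
x_2 = g(1.417576) = 1.414218
x_3 = g(1.414218) = 1.414214
x_4 = g(1.414214) = 1.414214
x_5 = g(1.414214) = 1.414214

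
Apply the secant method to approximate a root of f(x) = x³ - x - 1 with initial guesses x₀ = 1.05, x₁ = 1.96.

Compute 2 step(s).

f(x) = x³ - x - 1
x₀ = 1.05, x₁ = 1.96

Secant formula: x_{n+1} = x_n - f(x_n)(x_n - x_{n-1})/(f(x_n) - f(x_{n-1}))

Iteration 1:
  f(1.050000) = -0.892375
  f(1.960000) = 4.569536
  x_2 = 1.960000 - 4.569536×(1.960000 - 1.050000)/(4.569536 - (-0.892375))
       = 1.198677
Iteration 2:
  f(1.960000) = 4.569536
  f(1.198677) = -0.476386
  x_3 = 1.198677 - (-0.476386)×(1.198677 - 1.960000)/(-0.476386 - 4.569536)
       = 1.270554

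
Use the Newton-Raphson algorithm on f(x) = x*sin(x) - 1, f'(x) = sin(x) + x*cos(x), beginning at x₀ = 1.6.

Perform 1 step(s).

f(x) = x*sin(x) - 1
f'(x) = sin(x) + x*cos(x)
x₀ = 1.6

Newton-Raphson formula: x_{n+1} = x_n - f(x_n)/f'(x_n)

Iteration 1:
  f(1.600000) = 0.599318
  f'(1.600000) = 0.952854
  x_1 = 1.600000 - 0.599318/0.952854 = 0.971029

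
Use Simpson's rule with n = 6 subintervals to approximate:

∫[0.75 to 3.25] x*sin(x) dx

f(x) = x*sin(x)
a = 0.75, b = 3.25, n = 6
h = (b - a)/n = 0.416667

Simpson's rule: (h/3)[f(x₀) + 4f(x₁) + 2f(x₂) + ... + f(xₙ)]

x_0 = 0.7500, f(x_0) = 0.511229, coefficient = 1
x_1 = 1.1667, f(x_1) = 1.072686, coefficient = 4
x_2 = 1.5833, f(x_2) = 1.583209, coefficient = 2
x_3 = 2.0000, f(x_3) = 1.818595, coefficient = 4
x_4 = 2.4167, f(x_4) = 1.602443, coefficient = 2
x_5 = 2.8333, f(x_5) = 0.859635, coefficient = 4
x_6 = 3.2500, f(x_6) = -0.351634, coefficient = 1

I ≈ (0.416667/3) × 21.534561 = 2.990911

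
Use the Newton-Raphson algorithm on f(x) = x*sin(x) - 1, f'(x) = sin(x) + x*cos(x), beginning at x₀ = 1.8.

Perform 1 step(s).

f(x) = x*sin(x) - 1
f'(x) = sin(x) + x*cos(x)
x₀ = 1.8

Newton-Raphson formula: x_{n+1} = x_n - f(x_n)/f'(x_n)

Iteration 1:
  f(1.800000) = 0.752926
  f'(1.800000) = 0.564884
  x_1 = 1.800000 - 0.752926/0.564884 = 0.467114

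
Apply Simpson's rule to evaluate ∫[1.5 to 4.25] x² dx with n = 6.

f(x) = x²
a = 1.5, b = 4.25, n = 6
h = (b - a)/n = 0.458333

Simpson's rule: (h/3)[f(x₀) + 4f(x₁) + 2f(x₂) + ... + f(xₙ)]

x_0 = 1.5000, f(x_0) = 2.250000, coefficient = 1
x_1 = 1.9583, f(x_1) = 3.835069, coefficient = 4
x_2 = 2.4167, f(x_2) = 5.840278, coefficient = 2
x_3 = 2.8750, f(x_3) = 8.265625, coefficient = 4
x_4 = 3.3333, f(x_4) = 11.111111, coefficient = 2
x_5 = 3.7917, f(x_5) = 14.376736, coefficient = 4
x_6 = 4.2500, f(x_6) = 18.062500, coefficient = 1

I ≈ (0.458333/3) × 160.125000 = 24.463542
Exact value: 24.463542
Error: 0.000000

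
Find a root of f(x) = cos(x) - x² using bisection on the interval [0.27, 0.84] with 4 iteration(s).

f(x) = cos(x) - x²
Initial interval: [0.27, 0.84]

Iteration 1:
  c_1 = (0.270000 + 0.840000)/2 = 0.555000
  f(c_1) = f(0.555000) = 0.541875
  f(a) × f(c) ≥ 0, new interval: [0.555000, 0.840000]
Iteration 2:
  c_2 = (0.555000 + 0.840000)/2 = 0.697500
  f(c_2) = f(0.697500) = 0.279944
  f(a) × f(c) ≥ 0, new interval: [0.697500, 0.840000]
Iteration 3:
  c_3 = (0.697500 + 0.840000)/2 = 0.768750
  f(c_3) = f(0.768750) = 0.127804
  f(a) × f(c) ≥ 0, new interval: [0.768750, 0.840000]
Iteration 4:
  c_4 = (0.768750 + 0.840000)/2 = 0.804375
  f(c_4) = f(0.804375) = 0.046542
  f(a) × f(c) ≥ 0, new interval: [0.804375, 0.840000]

After 4 iteration(s), the approximation is c_4 = 0.804375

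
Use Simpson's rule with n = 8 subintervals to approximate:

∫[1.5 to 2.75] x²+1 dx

f(x) = x²+1
a = 1.5, b = 2.75, n = 8
h = (b - a)/n = 0.156250

Simpson's rule: (h/3)[f(x₀) + 4f(x₁) + 2f(x₂) + ... + f(xₙ)]

x_0 = 1.5000, f(x_0) = 3.250000, coefficient = 1
x_1 = 1.6562, f(x_1) = 3.743164, coefficient = 4
x_2 = 1.8125, f(x_2) = 4.285156, coefficient = 2
x_3 = 1.9688, f(x_3) = 4.875977, coefficient = 4
x_4 = 2.1250, f(x_4) = 5.515625, coefficient = 2
x_5 = 2.2812, f(x_5) = 6.204102, coefficient = 4
x_6 = 2.4375, f(x_6) = 6.941406, coefficient = 2
x_7 = 2.5938, f(x_7) = 7.727539, coefficient = 4
x_8 = 2.7500, f(x_8) = 8.562500, coefficient = 1

I ≈ (0.156250/3) × 135.500000 = 7.057292
Exact value: 7.057292
Error: 0.000000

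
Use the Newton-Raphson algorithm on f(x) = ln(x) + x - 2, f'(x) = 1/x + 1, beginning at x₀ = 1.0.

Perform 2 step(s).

f(x) = ln(x) + x - 2
f'(x) = 1/x + 1
x₀ = 1.0

Newton-Raphson formula: x_{n+1} = x_n - f(x_n)/f'(x_n)

Iteration 1:
  f(1.000000) = -1.000000
  f'(1.000000) = 2.000000
  x_1 = 1.000000 - (-1.000000)/2.000000 = 1.500000
Iteration 2:
  f(1.500000) = -0.094535
  f'(1.500000) = 1.666667
  x_2 = 1.500000 - (-0.094535)/1.666667 = 1.556721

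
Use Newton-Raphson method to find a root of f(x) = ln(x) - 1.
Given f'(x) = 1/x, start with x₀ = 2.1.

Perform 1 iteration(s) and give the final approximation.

f(x) = ln(x) - 1
f'(x) = 1/x
x₀ = 2.1

Newton-Raphson formula: x_{n+1} = x_n - f(x_n)/f'(x_n)

Iteration 1:
  f(2.100000) = -0.258063
  f'(2.100000) = 0.476190
  x_1 = 2.100000 - (-0.258063)/0.476190 = 2.641932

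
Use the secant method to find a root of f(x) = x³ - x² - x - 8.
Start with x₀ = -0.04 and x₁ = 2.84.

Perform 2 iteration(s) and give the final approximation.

f(x) = x³ - x² - x - 8
x₀ = -0.04, x₁ = 2.84

Secant formula: x_{n+1} = x_n - f(x_n)(x_n - x_{n-1})/(f(x_n) - f(x_{n-1}))

Iteration 1:
  f(-0.040000) = -7.961664
  f(2.840000) = 4.000704
  x_2 = 2.840000 - 4.000704×(2.840000 - (-0.040000))/(4.000704 - (-7.961664))
       = 1.876810
Iteration 2:
  f(2.840000) = 4.000704
  f(1.876810) = -6.788318
  x_3 = 1.876810 - (-6.788318)×(1.876810 - 2.840000)/(-6.788318 - 4.000704)
       = 2.482837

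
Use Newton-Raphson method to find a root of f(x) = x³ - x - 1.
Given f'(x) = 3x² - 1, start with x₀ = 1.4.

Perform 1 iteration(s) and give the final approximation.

f(x) = x³ - x - 1
f'(x) = 3x² - 1
x₀ = 1.4

Newton-Raphson formula: x_{n+1} = x_n - f(x_n)/f'(x_n)

Iteration 1:
  f(1.400000) = 0.344000
  f'(1.400000) = 4.880000
  x_1 = 1.400000 - 0.344000/4.880000 = 1.329508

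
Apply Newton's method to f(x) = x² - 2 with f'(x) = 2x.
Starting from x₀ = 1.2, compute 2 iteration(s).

f(x) = x² - 2
f'(x) = 2x
x₀ = 1.2

Newton-Raphson formula: x_{n+1} = x_n - f(x_n)/f'(x_n)

Iteration 1:
  f(1.200000) = -0.560000
  f'(1.200000) = 2.400000
  x_1 = 1.200000 - (-0.560000)/2.400000 = 1.433333
Iteration 2:
  f(1.433333) = 0.054444
  f'(1.433333) = 2.866667
  x_2 = 1.433333 - 0.054444/2.866667 = 1.414341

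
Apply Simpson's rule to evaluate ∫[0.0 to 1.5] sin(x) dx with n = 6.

f(x) = sin(x)
a = 0.0, b = 1.5, n = 6
h = (b - a)/n = 0.250000

Simpson's rule: (h/3)[f(x₀) + 4f(x₁) + 2f(x₂) + ... + f(xₙ)]

x_0 = 0.0000, f(x_0) = 0.000000, coefficient = 1
x_1 = 0.2500, f(x_1) = 0.247404, coefficient = 4
x_2 = 0.5000, f(x_2) = 0.479426, coefficient = 2
x_3 = 0.7500, f(x_3) = 0.681639, coefficient = 4
x_4 = 1.0000, f(x_4) = 0.841471, coefficient = 2
x_5 = 1.2500, f(x_5) = 0.948985, coefficient = 4
x_6 = 1.5000, f(x_6) = 0.997495, coefficient = 1

I ≈ (0.250000/3) × 11.151397 = 0.929283
Exact value: 0.929263
Error: 0.000020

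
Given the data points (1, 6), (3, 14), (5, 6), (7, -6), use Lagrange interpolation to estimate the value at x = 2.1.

Lagrange interpolation formula:
P(x) = Σ yᵢ × Lᵢ(x)
where Lᵢ(x) = Π_{j≠i} (x - xⱼ)/(xᵢ - xⱼ)

L_0(2.1) = (2.1 - 3)/(1 - 3) × (2.1 - 5)/(1 - 5) × (2.1 - 7)/(1 - 7) = 0.266437
L_1(2.1) = (2.1 - 1)/(3 - 1) × (2.1 - 5)/(3 - 5) × (2.1 - 7)/(3 - 7) = 0.976938
L_2(2.1) = (2.1 - 1)/(5 - 1) × (2.1 - 3)/(5 - 3) × (2.1 - 7)/(5 - 7) = -0.303187
L_3(2.1) = (2.1 - 1)/(7 - 1) × (2.1 - 3)/(7 - 3) × (2.1 - 5)/(7 - 5) = 0.059812

P(2.1) = 6×L_0(2.1) + 14×L_1(2.1) + 6×L_2(2.1) + (-6)×L_3(2.1)
P(2.1) = 13.097750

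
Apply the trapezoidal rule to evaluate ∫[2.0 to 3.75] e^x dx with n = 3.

f(x) = e^x
a = 2.0, b = 3.75, n = 3
h = (b - a)/n = 0.583333

Trapezoidal rule: (h/2)[f(x₀) + 2f(x₁) + 2f(x₂) + ... + f(xₙ)]

x_0 = 2.0000, f(x_0) = 7.389056, coefficient = 1
x_1 = 2.5833, f(x_1) = 13.241202, coefficient = 2
x_2 = 3.1667, f(x_2) = 23.728258, coefficient = 2
x_3 = 3.7500, f(x_3) = 42.521082, coefficient = 1

I ≈ (0.583333/2) × 123.849059 = 36.122642
Exact value: 35.132026
Error: 0.990616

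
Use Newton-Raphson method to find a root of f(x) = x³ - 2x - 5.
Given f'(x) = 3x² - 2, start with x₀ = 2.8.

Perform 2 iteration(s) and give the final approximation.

f(x) = x³ - 2x - 5
f'(x) = 3x² - 2
x₀ = 2.8

Newton-Raphson formula: x_{n+1} = x_n - f(x_n)/f'(x_n)

Iteration 1:
  f(2.800000) = 11.352000
  f'(2.800000) = 21.520000
  x_1 = 2.800000 - 11.352000/21.520000 = 2.272491
Iteration 2:
  f(2.272491) = 2.190647
  f'(2.272491) = 13.492642
  x_2 = 2.272491 - 2.190647/13.492642 = 2.110132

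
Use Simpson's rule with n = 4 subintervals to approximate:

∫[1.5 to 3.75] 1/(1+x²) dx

f(x) = 1/(1+x²)
a = 1.5, b = 3.75, n = 4
h = (b - a)/n = 0.562500

Simpson's rule: (h/3)[f(x₀) + 4f(x₁) + 2f(x₂) + ... + f(xₙ)]

x_0 = 1.5000, f(x_0) = 0.307692, coefficient = 1
x_1 = 2.0625, f(x_1) = 0.190335, coefficient = 4
x_2 = 2.6250, f(x_2) = 0.126733, coefficient = 2
x_3 = 3.1875, f(x_3) = 0.089604, coefficient = 4
x_4 = 3.7500, f(x_4) = 0.066390, coefficient = 1

I ≈ (0.562500/3) × 1.747304 = 0.327619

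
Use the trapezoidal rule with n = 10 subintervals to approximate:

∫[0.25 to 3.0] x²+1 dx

f(x) = x²+1
a = 0.25, b = 3.0, n = 10
h = (b - a)/n = 0.275000

Trapezoidal rule: (h/2)[f(x₀) + 2f(x₁) + 2f(x₂) + ... + f(xₙ)]

x_0 = 0.2500, f(x_0) = 1.062500, coefficient = 1
x_1 = 0.5250, f(x_1) = 1.275625, coefficient = 2
x_2 = 0.8000, f(x_2) = 1.640000, coefficient = 2
x_3 = 1.0750, f(x_3) = 2.155625, coefficient = 2
x_4 = 1.3500, f(x_4) = 2.822500, coefficient = 2
x_5 = 1.6250, f(x_5) = 3.640625, coefficient = 2
x_6 = 1.9000, f(x_6) = 4.610000, coefficient = 2
x_7 = 2.1750, f(x_7) = 5.730625, coefficient = 2
x_8 = 2.4500, f(x_8) = 7.002500, coefficient = 2
x_9 = 2.7250, f(x_9) = 8.425625, coefficient = 2
x_10 = 3.0000, f(x_10) = 10.000000, coefficient = 1

I ≈ (0.275000/2) × 85.668750 = 11.779453
Exact value: 11.744792
Error: 0.034661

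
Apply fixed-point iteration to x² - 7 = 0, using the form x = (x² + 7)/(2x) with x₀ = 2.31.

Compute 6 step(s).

Equation: x² - 7 = 0
Fixed-point form: x = (x² + 7)/(2x)
x₀ = 2.31

x_1 = g(2.310000) = 2.670152
x_2 = g(2.670152) = 2.645863
x_3 = g(2.645863) = 2.645751
x_4 = g(2.645751) = 2.645751
x_5 = g(2.645751) = 2.645751
x_6 = g(2.645751) = 2.645751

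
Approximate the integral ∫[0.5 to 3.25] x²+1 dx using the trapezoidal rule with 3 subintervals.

f(x) = x²+1
a = 0.5, b = 3.25, n = 3
h = (b - a)/n = 0.916667

Trapezoidal rule: (h/2)[f(x₀) + 2f(x₁) + 2f(x₂) + ... + f(xₙ)]

x_0 = 0.5000, f(x_0) = 1.250000, coefficient = 1
x_1 = 1.4167, f(x_1) = 3.006944, coefficient = 2
x_2 = 2.3333, f(x_2) = 6.444444, coefficient = 2
x_3 = 3.2500, f(x_3) = 11.562500, coefficient = 1

I ≈ (0.916667/2) × 31.715278 = 14.536169
Exact value: 14.151042
Error: 0.385127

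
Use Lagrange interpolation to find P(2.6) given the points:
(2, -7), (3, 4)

Lagrange interpolation formula:
P(x) = Σ yᵢ × Lᵢ(x)
where Lᵢ(x) = Π_{j≠i} (x - xⱼ)/(xᵢ - xⱼ)

L_0(2.6) = (2.6 - 3)/(2 - 3) = 0.400000
L_1(2.6) = (2.6 - 2)/(3 - 2) = 0.600000

P(2.6) = (-7)×L_0(2.6) + 4×L_1(2.6)
P(2.6) = -0.400000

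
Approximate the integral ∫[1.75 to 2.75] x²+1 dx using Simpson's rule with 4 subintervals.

f(x) = x²+1
a = 1.75, b = 2.75, n = 4
h = (b - a)/n = 0.250000

Simpson's rule: (h/3)[f(x₀) + 4f(x₁) + 2f(x₂) + ... + f(xₙ)]

x_0 = 1.7500, f(x_0) = 4.062500, coefficient = 1
x_1 = 2.0000, f(x_1) = 5.000000, coefficient = 4
x_2 = 2.2500, f(x_2) = 6.062500, coefficient = 2
x_3 = 2.5000, f(x_3) = 7.250000, coefficient = 4
x_4 = 2.7500, f(x_4) = 8.562500, coefficient = 1

I ≈ (0.250000/3) × 73.750000 = 6.145833
Exact value: 6.145833
Error: 0.000000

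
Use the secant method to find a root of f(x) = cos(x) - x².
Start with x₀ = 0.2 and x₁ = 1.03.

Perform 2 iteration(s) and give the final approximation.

f(x) = cos(x) - x²
x₀ = 0.2, x₁ = 1.03

Secant formula: x_{n+1} = x_n - f(x_n)(x_n - x_{n-1})/(f(x_n) - f(x_{n-1}))

Iteration 1:
  f(0.200000) = 0.940067
  f(1.030000) = -0.546081
  x_2 = 1.030000 - (-0.546081)×(1.030000 - 0.200000)/(-0.546081 - 0.940067)
       = 0.725019
Iteration 2:
  f(1.030000) = -0.546081
  f(0.725019) = 0.222835
  x_3 = 0.725019 - 0.222835×(0.725019 - 1.030000)/(0.222835 - (-0.546081))
       = 0.813403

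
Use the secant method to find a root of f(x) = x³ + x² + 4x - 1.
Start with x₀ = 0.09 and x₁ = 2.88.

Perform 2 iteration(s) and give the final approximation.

f(x) = x³ + x² + 4x - 1
x₀ = 0.09, x₁ = 2.88

Secant formula: x_{n+1} = x_n - f(x_n)(x_n - x_{n-1})/(f(x_n) - f(x_{n-1}))

Iteration 1:
  f(0.090000) = -0.631171
  f(2.880000) = 42.702272
  x_2 = 2.880000 - 42.702272×(2.880000 - 0.090000)/(42.702272 - (-0.631171))
       = 0.130638
Iteration 2:
  f(2.880000) = 42.702272
  f(0.130638) = -0.458154
  x_3 = 0.130638 - (-0.458154)×(0.130638 - 2.880000)/(-0.458154 - 42.702272)
       = 0.159822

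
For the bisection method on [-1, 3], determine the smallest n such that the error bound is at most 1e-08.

We need (b-a)/2^n ≤ 1e-08
(3 - (-1))/2^n ≤ 1e-08
4/2^n ≤ 1e-08
2^n ≥ 400000000
n ≥ log₂(400000000) = 28.58
n ≥ 29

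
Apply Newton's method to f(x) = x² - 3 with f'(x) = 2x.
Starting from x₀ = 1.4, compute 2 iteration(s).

f(x) = x² - 3
f'(x) = 2x
x₀ = 1.4

Newton-Raphson formula: x_{n+1} = x_n - f(x_n)/f'(x_n)

Iteration 1:
  f(1.400000) = -1.040000
  f'(1.400000) = 2.800000
  x_1 = 1.400000 - (-1.040000)/2.800000 = 1.771429
Iteration 2:
  f(1.771429) = 0.137959
  f'(1.771429) = 3.542857
  x_2 = 1.771429 - 0.137959/3.542857 = 1.732488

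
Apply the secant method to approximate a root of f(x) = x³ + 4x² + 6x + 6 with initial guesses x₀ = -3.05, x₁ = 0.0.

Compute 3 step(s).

f(x) = x³ + 4x² + 6x + 6
x₀ = -3.05, x₁ = 0.0

Secant formula: x_{n+1} = x_n - f(x_n)(x_n - x_{n-1})/(f(x_n) - f(x_{n-1}))

Iteration 1:
  f(-3.050000) = -3.462625
  f(0.000000) = 6.000000
  x_2 = 0.000000 - 6.000000×(0.000000 - (-3.050000))/(6.000000 - (-3.462625))
       = -1.933924
Iteration 2:
  f(0.000000) = 6.000000
  f(-1.933924) = 2.123708
  x_3 = -1.933924 - 2.123708×(-1.933924 - 0.000000)/(2.123708 - 6.000000)
       = -2.993465
Iteration 3:
  f(-1.933924) = 2.123708
  f(-2.993465) = -2.941401
  x_4 = -2.993465 - (-2.941401)×(-2.993465 - (-1.933924))/(-2.941401 - 2.123708)
       = -2.378171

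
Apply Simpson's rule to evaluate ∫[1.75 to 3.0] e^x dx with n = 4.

f(x) = e^x
a = 1.75, b = 3.0, n = 4
h = (b - a)/n = 0.312500

Simpson's rule: (h/3)[f(x₀) + 4f(x₁) + 2f(x₂) + ... + f(xₙ)]

x_0 = 1.7500, f(x_0) = 5.754603, coefficient = 1
x_1 = 2.0625, f(x_1) = 7.865609, coefficient = 4
x_2 = 2.3750, f(x_2) = 10.751013, coefficient = 2
x_3 = 2.6875, f(x_3) = 14.694893, coefficient = 4
x_4 = 3.0000, f(x_4) = 20.085537, coefficient = 1

I ≈ (0.312500/3) × 137.584174 = 14.331685
Exact value: 14.330934
Error: 0.000751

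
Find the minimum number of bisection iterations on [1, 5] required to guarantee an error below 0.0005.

We need (b-a)/2^n ≤ 0.0005
(5 - 1)/2^n ≤ 0.0005
4/2^n ≤ 0.0005
2^n ≥ 8000
n ≥ log₂(8000) = 12.97
n ≥ 13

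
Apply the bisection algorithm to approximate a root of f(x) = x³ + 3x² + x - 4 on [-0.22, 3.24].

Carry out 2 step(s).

f(x) = x³ + 3x² + x - 4
Initial interval: [-0.22, 3.24]

Iteration 1:
  c_1 = (-0.220000 + 3.240000)/2 = 1.510000
  f(c_1) = f(1.510000) = 7.793251
  f(a) × f(c) < 0, new interval: [-0.220000, 1.510000]
Iteration 2:
  c_2 = (-0.220000 + 1.510000)/2 = 0.645000
  f(c_2) = f(0.645000) = -1.838589
  f(a) × f(c) ≥ 0, new interval: [0.645000, 1.510000]

After 2 iteration(s), the approximation is c_2 = 0.645000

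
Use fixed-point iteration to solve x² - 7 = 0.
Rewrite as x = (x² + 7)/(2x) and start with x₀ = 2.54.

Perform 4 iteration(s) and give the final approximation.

Equation: x² - 7 = 0
Fixed-point form: x = (x² + 7)/(2x)
x₀ = 2.54

x_1 = g(2.540000) = 2.647953
x_2 = g(2.647953) = 2.645752
x_3 = g(2.645752) = 2.645751
x_4 = g(2.645751) = 2.645751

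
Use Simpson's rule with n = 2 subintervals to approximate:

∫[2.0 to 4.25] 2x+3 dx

f(x) = 2x+3
a = 2.0, b = 4.25, n = 2
h = (b - a)/n = 1.125000

Simpson's rule: (h/3)[f(x₀) + 4f(x₁) + 2f(x₂) + ... + f(xₙ)]

x_0 = 2.0000, f(x_0) = 7.000000, coefficient = 1
x_1 = 3.1250, f(x_1) = 9.250000, coefficient = 4
x_2 = 4.2500, f(x_2) = 11.500000, coefficient = 1

I ≈ (1.125000/3) × 55.500000 = 20.812500
Exact value: 20.812500
Error: 0.000000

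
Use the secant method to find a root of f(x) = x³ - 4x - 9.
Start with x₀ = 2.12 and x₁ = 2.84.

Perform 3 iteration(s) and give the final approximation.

f(x) = x³ - 4x - 9
x₀ = 2.12, x₁ = 2.84

Secant formula: x_{n+1} = x_n - f(x_n)(x_n - x_{n-1})/(f(x_n) - f(x_{n-1}))

Iteration 1:
  f(2.120000) = -7.951872
  f(2.840000) = 2.546304
  x_2 = 2.840000 - 2.546304×(2.840000 - 2.120000)/(2.546304 - (-7.951872))
       = 2.665366
Iteration 2:
  f(2.840000) = 2.546304
  f(2.665366) = -0.726236
  x_3 = 2.665366 - (-0.726236)×(2.665366 - 2.840000)/(-0.726236 - 2.546304)
       = 2.704120
Iteration 3:
  f(2.665366) = -0.726236
  f(2.704120) = -0.043231
  x_4 = 2.704120 - (-0.043231)×(2.704120 - 2.665366)/(-0.043231 - (-0.726236))
       = 2.706573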